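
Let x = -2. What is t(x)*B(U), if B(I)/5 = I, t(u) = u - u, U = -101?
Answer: 0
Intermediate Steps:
t(u) = 0
B(I) = 5*I
t(x)*B(U) = 0*(5*(-101)) = 0*(-505) = 0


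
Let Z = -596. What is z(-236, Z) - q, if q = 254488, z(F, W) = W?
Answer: -255084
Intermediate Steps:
z(-236, Z) - q = -596 - 1*254488 = -596 - 254488 = -255084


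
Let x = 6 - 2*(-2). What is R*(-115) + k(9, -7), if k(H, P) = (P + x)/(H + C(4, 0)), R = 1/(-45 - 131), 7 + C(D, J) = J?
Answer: 379/176 ≈ 2.1534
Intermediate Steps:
C(D, J) = -7 + J
R = -1/176 (R = 1/(-176) = -1/176 ≈ -0.0056818)
x = 10 (x = 6 + 4 = 10)
k(H, P) = (10 + P)/(-7 + H) (k(H, P) = (P + 10)/(H + (-7 + 0)) = (10 + P)/(H - 7) = (10 + P)/(-7 + H))
R*(-115) + k(9, -7) = -1/176*(-115) + (10 - 7)/(-7 + 9) = 115/176 + 3/2 = 379/176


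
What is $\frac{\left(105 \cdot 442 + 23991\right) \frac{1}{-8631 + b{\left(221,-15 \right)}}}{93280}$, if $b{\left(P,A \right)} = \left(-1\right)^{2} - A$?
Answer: $- \frac{70401}{803607200} \approx -8.7606 \cdot 10^{-5}$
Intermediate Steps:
$b{\left(P,A \right)} = 1 - A$
$\frac{\left(105 \cdot 442 + 23991\right) \frac{1}{-8631 + b{\left(221,-15 \right)}}}{93280} = \frac{\left(105 \cdot 442 + 23991\right) \frac{1}{-8631 + \left(1 - -15\right)}}{93280} = \frac{46410 + 23991}{-8631 + \left(1 + 15\right)} \frac{1}{93280} = \frac{70401}{-8631 + 16} \cdot \frac{1}{93280} = \frac{70401}{-8615} \cdot \frac{1}{93280} = 70401 \left(- \frac{1}{8615}\right) \frac{1}{93280} = \left(- \frac{70401}{8615}\right) \frac{1}{93280} = - \frac{70401}{803607200}$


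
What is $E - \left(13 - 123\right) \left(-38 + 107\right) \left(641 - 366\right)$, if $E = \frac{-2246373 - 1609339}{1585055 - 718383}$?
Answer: $\frac{113059829768}{54167} \approx 2.0872 \cdot 10^{6}$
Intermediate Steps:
$E = - \frac{240982}{54167}$ ($E = - \frac{3855712}{1585055 + \left(-1180639 + 462256\right)} = - \frac{3855712}{1585055 - 718383} = - \frac{3855712}{866672} = \left(-3855712\right) \frac{1}{866672} = - \frac{240982}{54167} \approx -4.4489$)
$E - \left(13 - 123\right) \left(-38 + 107\right) \left(641 - 366\right) = - \frac{240982}{54167} - \left(13 - 123\right) \left(-38 + 107\right) \left(641 - 366\right) = - \frac{240982}{54167} - \left(-110\right) 69 \cdot 275 = - \frac{240982}{54167} - \left(-7590\right) 275 = - \frac{240982}{54167} - -2087250 = - \frac{240982}{54167} + 2087250 = \frac{113059829768}{54167}$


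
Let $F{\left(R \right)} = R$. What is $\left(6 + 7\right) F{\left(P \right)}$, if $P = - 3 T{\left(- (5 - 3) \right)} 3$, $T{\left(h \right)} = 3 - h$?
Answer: $-585$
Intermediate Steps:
$P = -45$ ($P = - 3 \left(3 - - (5 - 3)\right) 3 = - 3 \left(3 - \left(-1\right) 2\right) 3 = - 3 \left(3 - -2\right) 3 = - 3 \left(3 + 2\right) 3 = \left(-3\right) 5 \cdot 3 = \left(-15\right) 3 = -45$)
$\left(6 + 7\right) F{\left(P \right)} = \left(6 + 7\right) \left(-45\right) = 13 \left(-45\right) = -585$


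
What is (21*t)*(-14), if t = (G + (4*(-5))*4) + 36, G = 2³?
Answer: 10584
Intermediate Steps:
G = 8
t = -36 (t = (8 + (4*(-5))*4) + 36 = (8 - 20*4) + 36 = (8 - 80) + 36 = -72 + 36 = -36)
(21*t)*(-14) = (21*(-36))*(-14) = -756*(-14) = 10584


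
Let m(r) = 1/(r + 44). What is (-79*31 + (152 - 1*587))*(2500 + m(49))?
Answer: -670532884/93 ≈ -7.2100e+6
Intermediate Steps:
m(r) = 1/(44 + r)
(-79*31 + (152 - 1*587))*(2500 + m(49)) = (-79*31 + (152 - 1*587))*(2500 + 1/(44 + 49)) = (-2449 + (152 - 587))*(2500 + 1/93) = (-2449 - 435)*(2500 + 1/93) = -2884*232501/93 = -670532884/93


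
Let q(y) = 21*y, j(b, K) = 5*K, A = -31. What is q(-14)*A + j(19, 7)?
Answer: 9149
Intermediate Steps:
q(-14)*A + j(19, 7) = (21*(-14))*(-31) + 5*7 = -294*(-31) + 35 = 9114 + 35 = 9149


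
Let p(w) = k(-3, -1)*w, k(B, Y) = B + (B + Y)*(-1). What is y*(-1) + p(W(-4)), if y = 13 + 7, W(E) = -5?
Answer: -25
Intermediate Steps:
k(B, Y) = -Y (k(B, Y) = B + (-B - Y) = -Y)
y = 20
p(w) = w (p(w) = (-1*(-1))*w = 1*w = w)
y*(-1) + p(W(-4)) = 20*(-1) - 5 = -20 - 5 = -25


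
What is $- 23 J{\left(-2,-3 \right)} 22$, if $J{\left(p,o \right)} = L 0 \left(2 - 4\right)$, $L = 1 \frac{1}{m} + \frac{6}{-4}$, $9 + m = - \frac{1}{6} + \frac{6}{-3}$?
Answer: $0$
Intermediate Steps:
$m = - \frac{67}{6}$ ($m = -9 + \left(- \frac{1}{6} + \frac{6}{-3}\right) = -9 + \left(\left(-1\right) \frac{1}{6} + 6 \left(- \frac{1}{3}\right)\right) = -9 - \frac{13}{6} = - \frac{67}{6} \approx -11.167$)
$L = - \frac{213}{134}$ ($L = 1 \frac{1}{- \frac{67}{6}} + \frac{6}{-4} = 1 \left(- \frac{6}{67}\right) + 6 \left(- \frac{1}{4}\right) = - \frac{6}{67} - \frac{3}{2} = - \frac{213}{134} \approx -1.5896$)
$J{\left(p,o \right)} = 0$ ($J{\left(p,o \right)} = \left(- \frac{213}{134}\right) 0 \left(2 - 4\right) = 0 \left(-2\right) = 0$)
$- 23 J{\left(-2,-3 \right)} 22 = \left(-23\right) 0 \cdot 22 = 0 \cdot 22 = 0$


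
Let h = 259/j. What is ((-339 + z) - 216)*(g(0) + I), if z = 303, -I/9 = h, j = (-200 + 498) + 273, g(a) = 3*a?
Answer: 587412/571 ≈ 1028.7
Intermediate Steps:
j = 571 (j = 298 + 273 = 571)
h = 259/571 ≈ 0.45359
I = -2331/571 (I = -9*259/571 = -2331/571 ≈ -4.0823)
((-339 + z) - 216)*(g(0) + I) = ((-339 + 303) - 216)*(3*0 - 2331/571) = (-36 - 216)*(0 - 2331/571) = -252*(-2331/571) = 587412/571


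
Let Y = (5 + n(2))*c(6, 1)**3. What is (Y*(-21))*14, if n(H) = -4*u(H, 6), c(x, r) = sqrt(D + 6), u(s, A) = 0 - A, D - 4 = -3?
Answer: -59682*sqrt(7) ≈ -1.5790e+5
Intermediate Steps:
D = 1 (D = 4 - 3 = 1)
u(s, A) = -A
c(x, r) = sqrt(7) (c(x, r) = sqrt(1 + 6) = sqrt(7))
n(H) = 24 (n(H) = -(-4)*6 = -4*(-6) = 24)
Y = 203*sqrt(7) (Y = (5 + 24)*(sqrt(7))**3 = 29*(7*sqrt(7)) = 203*sqrt(7) ≈ 537.09)
(Y*(-21))*14 = ((203*sqrt(7))*(-21))*14 = -4263*sqrt(7)*14 = -59682*sqrt(7)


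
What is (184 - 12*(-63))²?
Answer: 883600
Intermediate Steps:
(184 - 12*(-63))² = (184 + 756)² = 940² = 883600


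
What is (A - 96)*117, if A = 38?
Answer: -6786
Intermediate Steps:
(A - 96)*117 = (38 - 96)*117 = -58*117 = -6786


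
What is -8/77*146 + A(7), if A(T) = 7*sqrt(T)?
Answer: -1168/77 + 7*sqrt(7) ≈ 3.3514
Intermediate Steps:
-8/77*146 + A(7) = -8/77*146 + 7*sqrt(7) = -1168/77 + 7*sqrt(7)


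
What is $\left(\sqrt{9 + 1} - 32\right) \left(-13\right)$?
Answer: $416 - 13 \sqrt{10} \approx 374.89$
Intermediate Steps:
$\left(\sqrt{9 + 1} - 32\right) \left(-13\right) = \left(\sqrt{10} - 32\right) \left(-13\right) = \left(-32 + \sqrt{10}\right) \left(-13\right) = 416 - 13 \sqrt{10}$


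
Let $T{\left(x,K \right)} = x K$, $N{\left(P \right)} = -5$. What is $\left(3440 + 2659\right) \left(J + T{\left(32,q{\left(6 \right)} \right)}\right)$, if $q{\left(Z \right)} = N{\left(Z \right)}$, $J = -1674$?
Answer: $-11185566$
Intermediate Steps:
$q{\left(Z \right)} = -5$
$T{\left(x,K \right)} = K x$
$\left(3440 + 2659\right) \left(J + T{\left(32,q{\left(6 \right)} \right)}\right) = \left(3440 + 2659\right) \left(-1674 - 160\right) = 6099 \left(-1674 - 160\right) = 6099 \left(-1834\right) = -11185566$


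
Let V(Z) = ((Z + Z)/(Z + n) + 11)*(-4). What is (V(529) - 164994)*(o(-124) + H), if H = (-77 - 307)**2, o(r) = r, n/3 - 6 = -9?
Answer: -1580577548668/65 ≈ -2.4317e+10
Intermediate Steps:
n = -9 (n = 18 + 3*(-9) = 18 - 27 = -9)
V(Z) = -44 - 8*Z/(-9 + Z) (V(Z) = ((Z + Z)/(Z - 9) + 11)*(-4) = ((2*Z)/(-9 + Z) + 11)*(-4) = (2*Z/(-9 + Z) + 11)*(-4) = (11 + 2*Z/(-9 + Z))*(-4) = -44 - 8*Z/(-9 + Z))
H = 147456 (H = (-384)**2 = 147456)
(V(529) - 164994)*(o(-124) + H) = (4*(99 - 13*529)/(-9 + 529) - 164994)*(-124 + 147456) = (4*(99 - 6877)/520 - 164994)*147332 = (4*(1/520)*(-6778) - 164994)*147332 = (-3389/65 - 164994)*147332 = -10727999/65*147332 = -1580577548668/65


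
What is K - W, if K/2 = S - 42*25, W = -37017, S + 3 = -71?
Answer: 34769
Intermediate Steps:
S = -74 (S = -3 - 71 = -74)
K = -2248 (K = 2*(-74 - 42*25) = 2*(-74 - 1050) = 2*(-1124) = -2248)
K - W = -2248 - 1*(-37017) = -2248 + 37017 = 34769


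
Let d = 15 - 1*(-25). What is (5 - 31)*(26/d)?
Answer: -169/10 ≈ -16.900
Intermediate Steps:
d = 40 (d = 15 + 25 = 40)
(5 - 31)*(26/d) = (5 - 31)*(26/40) = -676/40 = -26*13/20 = -169/10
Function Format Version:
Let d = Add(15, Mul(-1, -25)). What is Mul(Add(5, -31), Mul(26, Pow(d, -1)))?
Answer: Rational(-169, 10) ≈ -16.900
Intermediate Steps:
d = 40 (d = Add(15, 25) = 40)
Mul(Add(5, -31), Mul(26, Pow(d, -1))) = Mul(Add(5, -31), Mul(26, Pow(40, -1))) = Mul(-26, Mul(26, Rational(1, 40))) = Mul(-26, Rational(13, 20)) = Rational(-169, 10)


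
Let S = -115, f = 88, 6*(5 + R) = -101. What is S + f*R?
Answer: -6109/3 ≈ -2036.3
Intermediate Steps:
R = -131/6 (R = -5 + (⅙)*(-101) = -5 - 101/6 = -131/6 ≈ -21.833)
S + f*R = -115 + 88*(-131/6) = -115 - 5764/3 = -6109/3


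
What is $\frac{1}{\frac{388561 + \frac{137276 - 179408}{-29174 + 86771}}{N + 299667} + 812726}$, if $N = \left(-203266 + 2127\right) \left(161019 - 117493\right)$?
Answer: $\frac{168077193305953}{136600704999313989283} \approx 1.2304 \cdot 10^{-6}$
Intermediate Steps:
$N = -8754776114$ ($N = \left(-201139\right) 43526 = -8754776114$)
$\frac{1}{\frac{388561 + \frac{137276 - 179408}{-29174 + 86771}}{N + 299667} + 812726} = \frac{1}{\frac{388561 + \frac{137276 - 179408}{-29174 + 86771}}{-8754776114 + 299667} + 812726} = \frac{1}{\frac{388561 - \frac{42132}{57597}}{-8754476447} + 812726} = \frac{1}{\left(388561 - \frac{14044}{19199}\right) \left(- \frac{1}{8754476447}\right) + 812726} = \frac{1}{\frac{7459968595}{19199} \left(- \frac{1}{8754476447}\right) + 812726} = \frac{1}{- \frac{7459968595}{168077193305953} + 812726} = \frac{1}{\frac{136600704999313989283}{168077193305953}} = \frac{168077193305953}{136600704999313989283}$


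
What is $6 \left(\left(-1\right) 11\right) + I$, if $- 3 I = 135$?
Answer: $-111$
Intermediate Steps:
$I = -45$ ($I = \left(- \frac{1}{3}\right) 135 = -45$)
$6 \left(\left(-1\right) 11\right) + I = 6 \left(\left(-1\right) 11\right) - 45 = 6 \left(-11\right) - 45 = -66 - 45 = -111$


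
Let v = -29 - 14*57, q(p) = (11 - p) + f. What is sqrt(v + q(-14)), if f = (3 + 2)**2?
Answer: I*sqrt(777) ≈ 27.875*I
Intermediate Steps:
f = 25 (f = 5**2 = 25)
q(p) = 36 - p (q(p) = (11 - p) + 25 = 36 - p)
v = -827 (v = -29 - 798 = -827)
sqrt(v + q(-14)) = sqrt(-827 + (36 - 1*(-14))) = sqrt(-827 + (36 + 14)) = sqrt(-827 + 50) = sqrt(-777) = I*sqrt(777)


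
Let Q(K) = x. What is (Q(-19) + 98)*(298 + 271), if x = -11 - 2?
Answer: 48365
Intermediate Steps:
x = -13
Q(K) = -13
(Q(-19) + 98)*(298 + 271) = (-13 + 98)*(298 + 271) = 85*569 = 48365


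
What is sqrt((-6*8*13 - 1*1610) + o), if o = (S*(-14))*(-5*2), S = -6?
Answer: I*sqrt(3074) ≈ 55.444*I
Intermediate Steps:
o = -840 (o = (-6*(-14))*(-5*2) = 84*(-10) = -840)
sqrt((-6*8*13 - 1*1610) + o) = sqrt((-6*8*13 - 1*1610) - 840) = sqrt((-48*13 - 1610) - 840) = sqrt((-624 - 1610) - 840) = sqrt(-2234 - 840) = sqrt(-3074) = I*sqrt(3074)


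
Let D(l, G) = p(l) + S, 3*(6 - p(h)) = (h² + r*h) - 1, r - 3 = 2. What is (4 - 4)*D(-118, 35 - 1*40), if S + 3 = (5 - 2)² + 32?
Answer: 0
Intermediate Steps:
r = 5 (r = 3 + 2 = 5)
p(h) = 19/3 - 5*h/3 - h²/3 (p(h) = 6 - ((h² + 5*h) - 1)/3 = 6 - (-1 + h² + 5*h)/3 = 6 + (⅓ - 5*h/3 - h²/3) = 19/3 - 5*h/3 - h²/3)
S = 38 (S = -3 + ((5 - 2)² + 32) = -3 + (3² + 32) = -3 + (9 + 32) = -3 + 41 = 38)
D(l, G) = 133/3 - 5*l/3 - l²/3 (D(l, G) = (19/3 - 5*l/3 - l²/3) + 38 = 133/3 - 5*l/3 - l²/3)
(4 - 4)*D(-118, 35 - 1*40) = (4 - 4)*(133/3 - 5/3*(-118) - ⅓*(-118)²) = 0*(133/3 + 590/3 - ⅓*13924) = 0*(133/3 + 590/3 - 13924/3) = 0*(-13201/3) = 0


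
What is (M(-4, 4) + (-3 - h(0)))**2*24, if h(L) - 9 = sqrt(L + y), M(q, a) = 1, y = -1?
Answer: 2880 + 528*I ≈ 2880.0 + 528.0*I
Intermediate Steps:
h(L) = 9 + sqrt(-1 + L) (h(L) = 9 + sqrt(L - 1) = 9 + sqrt(-1 + L))
(M(-4, 4) + (-3 - h(0)))**2*24 = (1 + (-3 - (9 + sqrt(-1 + 0))))**2*24 = (1 + (-3 - (9 + sqrt(-1))))**2*24 = (1 + (-3 - (9 + I)))**2*24 = (1 + (-3 + (-9 - I)))**2*24 = (1 + (-12 - I))**2*24 = (-11 - I)**2*24 = 24*(-11 - I)**2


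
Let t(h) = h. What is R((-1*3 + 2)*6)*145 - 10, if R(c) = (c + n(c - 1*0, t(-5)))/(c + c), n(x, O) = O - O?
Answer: 125/2 ≈ 62.500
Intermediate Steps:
n(x, O) = 0
R(c) = ½ (R(c) = (c + 0)/(c + c) = c/((2*c)) = c*(1/(2*c)) = ½)
R((-1*3 + 2)*6)*145 - 10 = (½)*145 - 10 = 145/2 - 10 = 125/2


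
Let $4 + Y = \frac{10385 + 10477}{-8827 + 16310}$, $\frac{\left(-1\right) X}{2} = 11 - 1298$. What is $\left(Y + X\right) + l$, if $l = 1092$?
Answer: $\frac{27423608}{7483} \approx 3664.8$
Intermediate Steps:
$X = 2574$ ($X = - 2 \left(11 - 1298\right) = \left(-2\right) \left(-1287\right) = 2574$)
$Y = - \frac{9070}{7483}$ ($Y = -4 + \frac{10385 + 10477}{-8827 + 16310} = -4 + \frac{20862}{7483} = - \frac{9070}{7483} \approx -1.2121$)
$\left(Y + X\right) + l = \left(- \frac{9070}{7483} + 2574\right) + 1092 = \frac{19252172}{7483} + 1092 = \frac{27423608}{7483}$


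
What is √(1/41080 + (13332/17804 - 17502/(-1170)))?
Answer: √1181610849802146270/274270620 ≈ 3.9633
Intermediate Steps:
√(1/41080 + (13332/17804 - 17502/(-1170))) = √(1/41080 + (13332*(1/17804) - 17502*(-1/1170))) = √(1/41080 + (3333/4451 + 2917/195)) = √(1/41080 + 13633502/867945) = √(8616386617/548541240) = √1181610849802146270/274270620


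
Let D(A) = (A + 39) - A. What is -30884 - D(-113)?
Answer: -30923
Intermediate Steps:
D(A) = 39 (D(A) = (39 + A) - A = 39)
-30884 - D(-113) = -30884 - 1*39 = -30884 - 39 = -30923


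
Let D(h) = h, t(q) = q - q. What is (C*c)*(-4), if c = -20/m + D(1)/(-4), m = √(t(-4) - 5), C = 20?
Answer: 20 - 320*I*√5 ≈ 20.0 - 715.54*I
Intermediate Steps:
t(q) = 0
m = I*√5 (m = √(0 - 5) = √(-5) = I*√5 ≈ 2.2361*I)
c = -¼ + 4*I*√5 (c = -20*(-I*√5/5) + 1/(-4) = -(-4)*I*√5 + 1*(-¼) = 4*I*√5 - ¼ = -¼ + 4*I*√5 ≈ -0.25 + 8.9443*I)
(C*c)*(-4) = (20*(-¼ + 4*I*√5))*(-4) = (-5 + 80*I*√5)*(-4) = 20 - 320*I*√5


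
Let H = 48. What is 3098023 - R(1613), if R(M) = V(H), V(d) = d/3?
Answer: 3098007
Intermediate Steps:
V(d) = d/3 (V(d) = d*(1/3) = d/3)
R(M) = 16 (R(M) = (1/3)*48 = 16)
3098023 - R(1613) = 3098023 - 1*16 = 3098023 - 16 = 3098007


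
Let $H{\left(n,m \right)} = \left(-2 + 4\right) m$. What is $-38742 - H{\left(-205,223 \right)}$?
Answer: $-39188$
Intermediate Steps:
$H{\left(n,m \right)} = 2 m$
$-38742 - H{\left(-205,223 \right)} = -38742 - 2 \cdot 223 = -38742 - 446 = -39188$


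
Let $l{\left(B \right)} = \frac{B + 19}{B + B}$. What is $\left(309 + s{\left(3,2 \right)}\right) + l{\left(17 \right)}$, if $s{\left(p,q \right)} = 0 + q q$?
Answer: $\frac{5339}{17} \approx 314.06$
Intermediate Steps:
$s{\left(p,q \right)} = q^{2}$ ($s{\left(p,q \right)} = 0 + q^{2} = q^{2}$)
$l{\left(B \right)} = \frac{19 + B}{2 B}$
$\left(309 + s{\left(3,2 \right)}\right) + l{\left(17 \right)} = \left(309 + 2^{2}\right) + \frac{19 + 17}{2 \cdot 17} = \left(309 + 4\right) + \frac{1}{2} \cdot \frac{1}{17} \cdot 36 = 313 + \frac{18}{17} = \frac{5339}{17}$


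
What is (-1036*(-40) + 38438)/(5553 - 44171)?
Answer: -39939/19309 ≈ -2.0684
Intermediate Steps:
(-1036*(-40) + 38438)/(5553 - 44171) = (41440 + 38438)/(-38618) = 79878*(-1/38618) = -39939/19309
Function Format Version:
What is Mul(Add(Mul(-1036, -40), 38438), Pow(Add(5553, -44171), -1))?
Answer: Rational(-39939, 19309) ≈ -2.0684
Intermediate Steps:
Mul(Add(Mul(-1036, -40), 38438), Pow(Add(5553, -44171), -1)) = Mul(Add(41440, 38438), Pow(-38618, -1)) = Mul(79878, Rational(-1, 38618)) = Rational(-39939, 19309)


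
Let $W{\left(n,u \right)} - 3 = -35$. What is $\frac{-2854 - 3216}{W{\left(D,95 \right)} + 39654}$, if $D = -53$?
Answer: $- \frac{3035}{19811} \approx -0.1532$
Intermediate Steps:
$W{\left(n,u \right)} = -32$ ($W{\left(n,u \right)} = 3 - 35 = -32$)
$\frac{-2854 - 3216}{W{\left(D,95 \right)} + 39654} = \frac{-2854 - 3216}{-32 + 39654} = - \frac{6070}{39622} = \left(-6070\right) \frac{1}{39622} = - \frac{3035}{19811}$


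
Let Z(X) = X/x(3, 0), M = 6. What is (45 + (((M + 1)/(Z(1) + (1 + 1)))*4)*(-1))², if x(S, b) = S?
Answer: 1089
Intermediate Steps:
Z(X) = X/3
(45 + (((M + 1)/(Z(1) + (1 + 1)))*4)*(-1))² = (45 + (((6 + 1)/((⅓)*1 + (1 + 1)))*4)*(-1))² = (45 + ((7/(⅓ + 2))*4)*(-1))² = (45 + ((7/(7/3))*4)*(-1))² = (45 + ((7*(3/7))*4)*(-1))² = (45 + (3*4)*(-1))² = (45 + 12*(-1))² = (45 - 12)² = 33² = 1089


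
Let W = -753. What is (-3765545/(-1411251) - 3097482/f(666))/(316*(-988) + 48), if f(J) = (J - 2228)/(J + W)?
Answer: 47537419475893/86014675899240 ≈ 0.55267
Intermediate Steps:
f(J) = (-2228 + J)/(-753 + J) (f(J) = (J - 2228)/(J - 753) = (-2228 + J)/(-753 + J))
(-3765545/(-1411251) - 3097482/f(666))/(316*(-988) + 48) = (-3765545/(-1411251) - 3097482*(-753 + 666)/(-2228 + 666))/(316*(-988) + 48) = (-3765545*(-1/1411251) - 3097482/(-1562/(-87)))/(-312208 + 48) = (3765545/1411251 - 3097482/((-1/87*(-1562))))/(-312160) = (3765545/1411251 - 3097482/1562/87)*(-1/312160) = (3765545/1411251 - 3097482*87/1562)*(-1/312160) = (3765545/1411251 - 134740467/781)*(-1/312160) = -190149677903572/1102187031*(-1/312160) = 47537419475893/86014675899240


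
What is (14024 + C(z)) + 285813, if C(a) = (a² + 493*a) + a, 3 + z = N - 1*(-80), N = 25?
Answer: 360629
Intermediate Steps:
z = 102 (z = -3 + (25 - 1*(-80)) = -3 + (25 + 80) = -3 + 105 = 102)
C(a) = a² + 494*a
(14024 + C(z)) + 285813 = (14024 + 102*(494 + 102)) + 285813 = (14024 + 102*596) + 285813 = (14024 + 60792) + 285813 = 74816 + 285813 = 360629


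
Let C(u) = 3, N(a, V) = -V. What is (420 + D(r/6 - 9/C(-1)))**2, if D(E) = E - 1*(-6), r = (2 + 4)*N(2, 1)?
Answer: 178084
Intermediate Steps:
r = -6 (r = (2 + 4)*(-1*1) = 6*(-1) = -6)
D(E) = 6 + E (D(E) = E + 6 = 6 + E)
(420 + D(r/6 - 9/C(-1)))**2 = (420 + (6 + (-6/6 - 9/3)))**2 = (420 + (6 + (-6*1/6 - 9*1/3)))**2 = (420 + (6 + (-1 - 3)))**2 = (420 + (6 - 4))**2 = (420 + 2)**2 = 422**2 = 178084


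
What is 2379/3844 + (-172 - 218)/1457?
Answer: 63453/180668 ≈ 0.35121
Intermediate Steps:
2379/3844 + (-172 - 218)/1457 = 2379*(1/3844) - 390*1/1457 = 2379/3844 - 390/1457 = 63453/180668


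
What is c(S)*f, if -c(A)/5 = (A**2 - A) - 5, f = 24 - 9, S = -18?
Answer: -25275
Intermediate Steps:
f = 15
c(A) = 25 - 5*A**2 + 5*A (c(A) = -5*((A**2 - A) - 5) = -5*(-5 + A**2 - A) = 25 - 5*A**2 + 5*A)
c(S)*f = (25 - 5*(-18)**2 + 5*(-18))*15 = (25 - 5*324 - 90)*15 = (25 - 1620 - 90)*15 = -1685*15 = -25275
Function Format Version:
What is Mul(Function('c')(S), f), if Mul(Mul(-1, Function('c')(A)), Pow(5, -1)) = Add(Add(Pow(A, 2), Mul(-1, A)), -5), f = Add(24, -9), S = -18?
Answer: -25275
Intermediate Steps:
f = 15
Function('c')(A) = Add(25, Mul(-5, Pow(A, 2)), Mul(5, A)) (Function('c')(A) = Mul(-5, Add(Add(Pow(A, 2), Mul(-1, A)), -5)) = Mul(-5, Add(-5, Pow(A, 2), Mul(-1, A))) = Add(25, Mul(-5, Pow(A, 2)), Mul(5, A)))
Mul(Function('c')(S), f) = Mul(Add(25, Mul(-5, Pow(-18, 2)), Mul(5, -18)), 15) = Mul(Add(25, Mul(-5, 324), -90), 15) = Mul(Add(25, -1620, -90), 15) = Mul(-1685, 15) = -25275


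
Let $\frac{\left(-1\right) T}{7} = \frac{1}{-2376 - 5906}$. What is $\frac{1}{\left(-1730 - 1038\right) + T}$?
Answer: $- \frac{8282}{22924569} \approx -0.00036127$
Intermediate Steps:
$T = \frac{7}{8282}$ ($T = - \frac{7}{-2376 - 5906} = - \frac{7}{-8282} = \left(-7\right) \left(- \frac{1}{8282}\right) = \frac{7}{8282} \approx 0.00084521$)
$\frac{1}{\left(-1730 - 1038\right) + T} = \frac{1}{\left(-1730 - 1038\right) + \frac{7}{8282}} = \frac{1}{-2768 + \frac{7}{8282}} = \frac{1}{- \frac{22924569}{8282}} = - \frac{8282}{22924569}$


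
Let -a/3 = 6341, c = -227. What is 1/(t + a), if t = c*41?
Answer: -1/28330 ≈ -3.5298e-5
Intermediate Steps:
a = -19023 (a = -3*6341 = -19023)
t = -9307 (t = -227*41 = -9307)
1/(t + a) = 1/(-9307 - 19023) = 1/(-28330) = -1/28330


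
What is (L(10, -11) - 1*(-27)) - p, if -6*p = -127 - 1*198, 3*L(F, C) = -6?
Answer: -175/6 ≈ -29.167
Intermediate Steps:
L(F, C) = -2 (L(F, C) = (⅓)*(-6) = -2)
p = 325/6 (p = -(-127 - 1*198)/6 = -(-127 - 198)/6 = -⅙*(-325) = 325/6 ≈ 54.167)
(L(10, -11) - 1*(-27)) - p = (-2 - 1*(-27)) - 1*325/6 = (-2 + 27) - 325/6 = 25 - 325/6 = -175/6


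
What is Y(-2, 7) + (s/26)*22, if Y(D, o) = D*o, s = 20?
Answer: 38/13 ≈ 2.9231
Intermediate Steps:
Y(-2, 7) + (s/26)*22 = -2*7 + (20/26)*22 = -14 + (20*(1/26))*22 = -14 + (10/13)*22 = -14 + 220/13 = 38/13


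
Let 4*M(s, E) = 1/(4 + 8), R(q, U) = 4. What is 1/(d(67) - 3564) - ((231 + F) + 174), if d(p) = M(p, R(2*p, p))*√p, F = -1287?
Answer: 25812276669738/29265629117 - 48*√67/29265629117 ≈ 882.00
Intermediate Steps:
M(s, E) = 1/48 (M(s, E) = 1/(4*(4 + 8)) = (¼)/12 = (¼)*(1/12) = 1/48)
d(p) = √p/48
1/(d(67) - 3564) - ((231 + F) + 174) = 1/(√67/48 - 3564) - ((231 - 1287) + 174) = 1/(-3564 + √67/48) - (-1056 + 174) = 1/(-3564 + √67/48) - 1*(-882) = 1/(-3564 + √67/48) + 882 = 882 + 1/(-3564 + √67/48)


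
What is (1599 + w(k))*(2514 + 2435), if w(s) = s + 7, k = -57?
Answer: 7666001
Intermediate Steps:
w(s) = 7 + s
(1599 + w(k))*(2514 + 2435) = (1599 + (7 - 57))*(2514 + 2435) = (1599 - 50)*4949 = 1549*4949 = 7666001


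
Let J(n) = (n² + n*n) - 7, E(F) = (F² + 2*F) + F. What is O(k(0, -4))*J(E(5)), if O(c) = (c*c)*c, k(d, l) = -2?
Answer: -25544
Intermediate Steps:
E(F) = F² + 3*F
J(n) = -7 + 2*n² (J(n) = (n² + n²) - 7 = 2*n² - 7 = -7 + 2*n²)
O(c) = c³ (O(c) = c²*c = c³)
O(k(0, -4))*J(E(5)) = (-2)³*(-7 + 2*(5*(3 + 5))²) = -8*(-7 + 2*(5*8)²) = -8*(-7 + 2*40²) = -8*(-7 + 2*1600) = -8*(-7 + 3200) = -8*3193 = -25544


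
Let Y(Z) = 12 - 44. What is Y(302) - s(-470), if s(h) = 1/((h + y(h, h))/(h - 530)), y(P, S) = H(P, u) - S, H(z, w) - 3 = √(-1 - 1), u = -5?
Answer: 2648/11 - 1000*I*√2/11 ≈ 240.73 - 128.56*I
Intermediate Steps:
H(z, w) = 3 + I*√2 (H(z, w) = 3 + √(-1 - 1) = 3 + √(-2) = 3 + I*√2)
Y(Z) = -32
y(P, S) = 3 - S + I*√2 (y(P, S) = (3 + I*√2) - S = 3 - S + I*√2)
s(h) = (-530 + h)/(3 + I*√2) (s(h) = 1/((h + (3 - h + I*√2))/(h - 530)) = 1/((3 + I*√2)/(-530 + h)) = (-530 + h)/(3 + I*√2))
Y(302) - s(-470) = -32 - (-530 - 470)/(3 + I*√2) = -32 - (-1000)/(3 + I*√2) = -32 + 1000/(3 + I*√2)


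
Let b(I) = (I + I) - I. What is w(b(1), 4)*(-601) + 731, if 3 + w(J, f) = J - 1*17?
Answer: 12150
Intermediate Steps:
b(I) = I (b(I) = 2*I - I = I)
w(J, f) = -20 + J (w(J, f) = -3 + (J - 1*17) = -3 + (J - 17) = -3 + (-17 + J) = -20 + J)
w(b(1), 4)*(-601) + 731 = (-20 + 1)*(-601) + 731 = -19*(-601) + 731 = 11419 + 731 = 12150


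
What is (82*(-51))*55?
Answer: -230010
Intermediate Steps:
(82*(-51))*55 = -4182*55 = -230010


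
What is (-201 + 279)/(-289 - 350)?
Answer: -26/213 ≈ -0.12207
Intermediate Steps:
(-201 + 279)/(-289 - 350) = 78/(-639) = 78*(-1/639) = -26/213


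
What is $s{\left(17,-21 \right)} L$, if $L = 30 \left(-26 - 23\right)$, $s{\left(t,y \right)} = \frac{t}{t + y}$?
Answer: $\frac{12495}{2} \approx 6247.5$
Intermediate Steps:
$L = -1470$ ($L = 30 \left(-49\right) = -1470$)
$s{\left(17,-21 \right)} L = \frac{17}{17 - 21} \left(-1470\right) = \frac{17}{-4} \left(-1470\right) = 17 \left(- \frac{1}{4}\right) \left(-1470\right) = \left(- \frac{17}{4}\right) \left(-1470\right) = \frac{12495}{2}$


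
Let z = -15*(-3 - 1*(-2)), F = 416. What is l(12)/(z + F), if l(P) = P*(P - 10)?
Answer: 24/431 ≈ 0.055684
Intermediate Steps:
l(P) = P*(-10 + P)
z = 15 (z = -15*(-3 + 2) = -15*(-1) = 15)
l(12)/(z + F) = (12*(-10 + 12))/(15 + 416) = (12*2)/431 = (1/431)*24 = 24/431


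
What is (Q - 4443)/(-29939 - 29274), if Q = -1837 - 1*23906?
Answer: 30186/59213 ≈ 0.50979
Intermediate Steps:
Q = -25743 (Q = -1837 - 23906 = -25743)
(Q - 4443)/(-29939 - 29274) = (-25743 - 4443)/(-29939 - 29274) = -30186/(-59213) = -30186*(-1/59213) = 30186/59213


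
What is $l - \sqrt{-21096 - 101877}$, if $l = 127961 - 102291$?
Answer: $25670 - i \sqrt{122973} \approx 25670.0 - 350.68 i$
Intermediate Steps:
$l = 25670$ ($l = 127961 - 102291 = 25670$)
$l - \sqrt{-21096 - 101877} = 25670 - \sqrt{-21096 - 101877} = 25670 - \sqrt{-122973} = 25670 - i \sqrt{122973}$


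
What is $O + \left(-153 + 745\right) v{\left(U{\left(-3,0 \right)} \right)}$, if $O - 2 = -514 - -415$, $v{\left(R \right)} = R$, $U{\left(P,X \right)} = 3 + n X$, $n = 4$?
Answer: $1679$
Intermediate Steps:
$U{\left(P,X \right)} = 3 + 4 X$
$O = -97$ ($O = 2 - 99 = -97$)
$O + \left(-153 + 745\right) v{\left(U{\left(-3,0 \right)} \right)} = -97 + \left(-153 + 745\right) \left(3 + 4 \cdot 0\right) = -97 + 592 \left(3 + 0\right) = -97 + 592 \cdot 3 = -97 + 1776 = 1679$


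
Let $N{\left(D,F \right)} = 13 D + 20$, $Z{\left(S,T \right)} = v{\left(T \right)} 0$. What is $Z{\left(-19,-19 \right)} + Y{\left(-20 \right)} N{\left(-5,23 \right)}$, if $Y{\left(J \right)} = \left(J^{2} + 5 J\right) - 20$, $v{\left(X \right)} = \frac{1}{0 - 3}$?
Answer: $-12600$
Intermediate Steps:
$v{\left(X \right)} = - \frac{1}{3}$ ($v{\left(X \right)} = \frac{1}{-3} = - \frac{1}{3}$)
$Y{\left(J \right)} = -20 + J^{2} + 5 J$
$Z{\left(S,T \right)} = 0$ ($Z{\left(S,T \right)} = \left(- \frac{1}{3}\right) 0 = 0$)
$N{\left(D,F \right)} = 20 + 13 D$
$Z{\left(-19,-19 \right)} + Y{\left(-20 \right)} N{\left(-5,23 \right)} = 0 + \left(-20 + \left(-20\right)^{2} + 5 \left(-20\right)\right) \left(20 + 13 \left(-5\right)\right) = 0 + \left(-20 + 400 - 100\right) \left(20 - 65\right) = 0 + 280 \left(-45\right) = 0 - 12600 = -12600$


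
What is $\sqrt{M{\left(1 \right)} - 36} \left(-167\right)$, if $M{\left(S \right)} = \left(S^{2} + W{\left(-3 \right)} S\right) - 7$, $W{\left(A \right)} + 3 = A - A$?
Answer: $- 501 i \sqrt{5} \approx - 1120.3 i$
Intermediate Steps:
$W{\left(A \right)} = -3$ ($W{\left(A \right)} = -3 + \left(A - A\right) = -3 + 0 = -3$)
$M{\left(S \right)} = -7 + S^{2} - 3 S$ ($M{\left(S \right)} = \left(S^{2} - 3 S\right) - 7 = -7 + S^{2} - 3 S$)
$\sqrt{M{\left(1 \right)} - 36} \left(-167\right) = \sqrt{\left(-7 + 1^{2} - 3\right) - 36} \left(-167\right) = \sqrt{\left(-7 + 1 - 3\right) - 36} \left(-167\right) = \sqrt{-9 - 36} \left(-167\right) = \sqrt{-45} \left(-167\right) = 3 i \sqrt{5} \left(-167\right) = - 501 i \sqrt{5}$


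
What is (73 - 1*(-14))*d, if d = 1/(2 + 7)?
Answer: 29/3 ≈ 9.6667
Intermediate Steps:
d = ⅑ (d = 1/9 = ⅑ ≈ 0.11111)
(73 - 1*(-14))*d = (73 - 1*(-14))*(⅑) = (73 + 14)*(⅑) = 87*(⅑) = 29/3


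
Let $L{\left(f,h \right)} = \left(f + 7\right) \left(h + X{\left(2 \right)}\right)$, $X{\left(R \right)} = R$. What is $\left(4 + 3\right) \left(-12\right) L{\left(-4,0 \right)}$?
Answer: $-504$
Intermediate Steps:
$L{\left(f,h \right)} = \left(2 + h\right) \left(7 + f\right)$ ($L{\left(f,h \right)} = \left(f + 7\right) \left(h + 2\right) = \left(7 + f\right) \left(2 + h\right) = \left(2 + h\right) \left(7 + f\right)$)
$\left(4 + 3\right) \left(-12\right) L{\left(-4,0 \right)} = \left(4 + 3\right) \left(-12\right) \left(14 + 2 \left(-4\right) + 7 \cdot 0 - 0\right) = 7 \left(-12\right) \left(14 - 8 + 0 + 0\right) = \left(-84\right) 6 = -504$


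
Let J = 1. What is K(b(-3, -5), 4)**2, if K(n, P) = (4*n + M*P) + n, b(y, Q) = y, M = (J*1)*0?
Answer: 225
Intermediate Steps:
M = 0 (M = (1*1)*0 = 1*0 = 0)
K(n, P) = 5*n (K(n, P) = (4*n + 0*P) + n = (4*n + 0) + n = 4*n + n = 5*n)
K(b(-3, -5), 4)**2 = (5*(-3))**2 = (-15)**2 = 225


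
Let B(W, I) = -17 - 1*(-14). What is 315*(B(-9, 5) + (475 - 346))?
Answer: 39690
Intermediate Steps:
B(W, I) = -3 (B(W, I) = -17 + 14 = -3)
315*(B(-9, 5) + (475 - 346)) = 315*(-3 + (475 - 346)) = 315*(-3 + 129) = 315*126 = 39690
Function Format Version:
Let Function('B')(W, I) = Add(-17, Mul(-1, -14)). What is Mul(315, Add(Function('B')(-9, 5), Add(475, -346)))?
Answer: 39690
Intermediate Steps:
Function('B')(W, I) = -3 (Function('B')(W, I) = Add(-17, 14) = -3)
Mul(315, Add(Function('B')(-9, 5), Add(475, -346))) = Mul(315, Add(-3, Add(475, -346))) = Mul(315, Add(-3, 129)) = Mul(315, 126) = 39690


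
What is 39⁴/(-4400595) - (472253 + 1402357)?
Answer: -305533396533/162985 ≈ -1.8746e+6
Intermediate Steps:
39⁴/(-4400595) - (472253 + 1402357) = 2313441*(-1/4400595) - 1*1874610 = -85683/162985 - 1874610 = -305533396533/162985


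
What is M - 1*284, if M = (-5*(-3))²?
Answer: -59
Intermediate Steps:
M = 225 (M = 15² = 225)
M - 1*284 = 225 - 1*284 = 225 - 284 = -59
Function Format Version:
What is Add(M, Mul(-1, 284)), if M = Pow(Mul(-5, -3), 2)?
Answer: -59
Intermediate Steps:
M = 225 (M = Pow(15, 2) = 225)
Add(M, Mul(-1, 284)) = Add(225, Mul(-1, 284)) = Add(225, -284) = -59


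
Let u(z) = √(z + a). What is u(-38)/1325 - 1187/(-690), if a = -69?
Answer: 1187/690 + I*√107/1325 ≈ 1.7203 + 0.0078069*I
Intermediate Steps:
u(z) = √(-69 + z) (u(z) = √(z - 69) = √(-69 + z))
u(-38)/1325 - 1187/(-690) = √(-69 - 38)/1325 - 1187/(-690) = √(-107)*(1/1325) - 1187*(-1/690) = (I*√107)*(1/1325) + 1187/690 = I*√107/1325 + 1187/690 = 1187/690 + I*√107/1325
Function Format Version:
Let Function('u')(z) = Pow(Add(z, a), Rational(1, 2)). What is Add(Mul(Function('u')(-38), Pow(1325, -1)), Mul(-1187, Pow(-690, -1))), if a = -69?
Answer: Add(Rational(1187, 690), Mul(Rational(1, 1325), I, Pow(107, Rational(1, 2)))) ≈ Add(1.7203, Mul(0.0078069, I))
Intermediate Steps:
Function('u')(z) = Pow(Add(-69, z), Rational(1, 2)) (Function('u')(z) = Pow(Add(z, -69), Rational(1, 2)) = Pow(Add(-69, z), Rational(1, 2)))
Add(Mul(Function('u')(-38), Pow(1325, -1)), Mul(-1187, Pow(-690, -1))) = Add(Mul(Pow(Add(-69, -38), Rational(1, 2)), Pow(1325, -1)), Mul(-1187, Pow(-690, -1))) = Add(Mul(Pow(-107, Rational(1, 2)), Rational(1, 1325)), Mul(-1187, Rational(-1, 690))) = Add(Mul(Mul(I, Pow(107, Rational(1, 2))), Rational(1, 1325)), Rational(1187, 690)) = Add(Mul(Rational(1, 1325), I, Pow(107, Rational(1, 2))), Rational(1187, 690)) = Add(Rational(1187, 690), Mul(Rational(1, 1325), I, Pow(107, Rational(1, 2))))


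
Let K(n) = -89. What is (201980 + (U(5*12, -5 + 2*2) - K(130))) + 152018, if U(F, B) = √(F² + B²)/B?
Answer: 354087 - √3601 ≈ 3.5403e+5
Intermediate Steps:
U(F, B) = √(B² + F²)/B
(201980 + (U(5*12, -5 + 2*2) - K(130))) + 152018 = (201980 + (√((-5 + 2*2)² + (5*12)²)/(-5 + 2*2) - 1*(-89))) + 152018 = (201980 + (√((-5 + 4)² + 60²)/(-5 + 4) + 89)) + 152018 = (201980 + (√((-1)² + 3600)/(-1) + 89)) + 152018 = (201980 + (-√(1 + 3600) + 89)) + 152018 = (201980 + (-√3601 + 89)) + 152018 = (201980 + (89 - √3601)) + 152018 = (202069 - √3601) + 152018 = 354087 - √3601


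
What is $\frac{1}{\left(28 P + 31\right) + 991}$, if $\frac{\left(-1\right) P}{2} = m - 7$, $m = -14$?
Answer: $\frac{1}{2198} \approx 0.00045496$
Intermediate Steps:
$P = 42$ ($P = - 2 \left(-14 - 7\right) = \left(-2\right) \left(-21\right) = 42$)
$\frac{1}{\left(28 P + 31\right) + 991} = \frac{1}{\left(28 \cdot 42 + 31\right) + 991} = \frac{1}{\left(1176 + 31\right) + 991} = \frac{1}{1207 + 991} = \frac{1}{2198}$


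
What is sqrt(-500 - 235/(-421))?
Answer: I*sqrt(88521565)/421 ≈ 22.348*I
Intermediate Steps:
sqrt(-500 - 235/(-421)) = sqrt(-500 - 235*(-1/421)) = sqrt(-500 + 235/421) = sqrt(-210265/421) = I*sqrt(88521565)/421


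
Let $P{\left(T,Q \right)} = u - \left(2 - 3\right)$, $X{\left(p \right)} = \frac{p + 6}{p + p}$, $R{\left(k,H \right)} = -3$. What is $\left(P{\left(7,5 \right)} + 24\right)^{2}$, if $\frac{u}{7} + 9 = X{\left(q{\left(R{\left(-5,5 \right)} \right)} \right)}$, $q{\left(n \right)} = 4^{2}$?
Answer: $\frac{281961}{256} \approx 1101.4$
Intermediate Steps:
$q{\left(n \right)} = 16$
$X{\left(p \right)} = \frac{6 + p}{2 p}$
$u = - \frac{931}{16}$ ($u = -63 + 7 \frac{6 + 16}{2 \cdot 16} = -63 + 7 \cdot \frac{1}{2} \cdot \frac{1}{16} \cdot 22 = -63 + 7 \cdot \frac{11}{16} = -63 + \frac{77}{16} = - \frac{931}{16} \approx -58.188$)
$P{\left(T,Q \right)} = - \frac{915}{16}$ ($P{\left(T,Q \right)} = - \frac{931}{16} - \left(2 - 3\right) = - \frac{931}{16} - -1 = - \frac{931}{16} + 1 = - \frac{915}{16}$)
$\left(P{\left(7,5 \right)} + 24\right)^{2} = \left(- \frac{915}{16} + 24\right)^{2} = \left(- \frac{531}{16}\right)^{2} = \frac{281961}{256}$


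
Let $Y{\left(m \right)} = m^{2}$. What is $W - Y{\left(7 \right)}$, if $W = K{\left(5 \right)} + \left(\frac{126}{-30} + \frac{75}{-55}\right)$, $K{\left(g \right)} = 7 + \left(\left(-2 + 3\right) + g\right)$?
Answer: $- \frac{2286}{55} \approx -41.564$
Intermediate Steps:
$K{\left(g \right)} = 8 + g$ ($K{\left(g \right)} = 7 + \left(1 + g\right) = 8 + g$)
$W = \frac{409}{55}$ ($W = \left(8 + 5\right) + \left(\frac{126}{-30} + \frac{75}{-55}\right) = 13 + \left(126 \left(- \frac{1}{30}\right) + 75 \left(- \frac{1}{55}\right)\right) = 13 - \frac{306}{55} = \frac{409}{55} \approx 7.4364$)
$W - Y{\left(7 \right)} = \frac{409}{55} - 7^{2} = \frac{409}{55} - 49 = - \frac{2286}{55}$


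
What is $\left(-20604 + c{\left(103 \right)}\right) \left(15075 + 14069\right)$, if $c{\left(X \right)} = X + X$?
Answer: $-594479312$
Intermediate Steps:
$c{\left(X \right)} = 2 X$
$\left(-20604 + c{\left(103 \right)}\right) \left(15075 + 14069\right) = \left(-20604 + 2 \cdot 103\right) \left(15075 + 14069\right) = \left(-20604 + 206\right) 29144 = \left(-20398\right) 29144 = -594479312$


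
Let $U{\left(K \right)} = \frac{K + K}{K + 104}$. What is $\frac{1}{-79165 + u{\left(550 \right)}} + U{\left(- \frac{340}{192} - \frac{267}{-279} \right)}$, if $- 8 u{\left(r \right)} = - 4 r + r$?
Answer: $- \frac{765566534}{48493621735} \approx -0.015787$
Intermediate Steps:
$u{\left(r \right)} = \frac{3 r}{8}$ ($u{\left(r \right)} = - \frac{- 4 r + r}{8} = - \frac{\left(-3\right) r}{8} = \frac{3 r}{8}$)
$U{\left(K \right)} = \frac{2 K}{104 + K}$
$\frac{1}{-79165 + u{\left(550 \right)}} + U{\left(- \frac{340}{192} - \frac{267}{-279} \right)} = \frac{1}{-79165 + \frac{3}{8} \cdot 550} + \frac{2 \left(- \frac{340}{192} - \frac{267}{-279}\right)}{104 - \left(- \frac{89}{93} + \frac{85}{48}\right)} = \frac{1}{-79165 + \frac{825}{4}} + \frac{2 \left(\left(-340\right) \frac{1}{192} - - \frac{89}{93}\right)}{104 - \frac{1211}{1488}} = \frac{1}{- \frac{315835}{4}} + \frac{2 \left(- \frac{85}{48} + \frac{89}{93}\right)}{104 + \left(- \frac{85}{48} + \frac{89}{93}\right)} = - \frac{4}{315835} + 2 \left(- \frac{1211}{1488}\right) \frac{1}{104 - \frac{1211}{1488}} = - \frac{4}{315835} + 2 \left(- \frac{1211}{1488}\right) \frac{1}{\frac{153541}{1488}} = - \frac{4}{315835} + 2 \left(- \frac{1211}{1488}\right) \frac{1488}{153541} = - \frac{4}{315835} - \frac{2422}{153541} = - \frac{765566534}{48493621735}$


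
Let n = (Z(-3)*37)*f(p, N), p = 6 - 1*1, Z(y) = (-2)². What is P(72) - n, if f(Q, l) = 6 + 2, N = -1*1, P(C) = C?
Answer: -1112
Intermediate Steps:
Z(y) = 4
N = -1
p = 5 (p = 6 - 1 = 5)
f(Q, l) = 8
n = 1184 (n = (4*37)*8 = 148*8 = 1184)
P(72) - n = 72 - 1*1184 = 72 - 1184 = -1112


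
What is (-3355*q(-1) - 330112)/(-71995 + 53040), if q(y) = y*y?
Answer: 333467/18955 ≈ 17.593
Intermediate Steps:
q(y) = y**2
(-3355*q(-1) - 330112)/(-71995 + 53040) = (-3355*(-1)**2 - 330112)/(-71995 + 53040) = (-3355*1 - 330112)/(-18955) = (-3355 - 330112)*(-1/18955) = -333467*(-1/18955) = 333467/18955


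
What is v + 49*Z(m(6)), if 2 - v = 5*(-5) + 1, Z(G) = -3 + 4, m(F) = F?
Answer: 75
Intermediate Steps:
Z(G) = 1
v = 26 (v = 2 - (5*(-5) + 1) = 2 - (-25 + 1) = 2 - 1*(-24) = 2 + 24 = 26)
v + 49*Z(m(6)) = 26 + 49*1 = 26 + 49 = 75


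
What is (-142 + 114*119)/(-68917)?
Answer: -13424/68917 ≈ -0.19479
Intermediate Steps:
(-142 + 114*119)/(-68917) = (-142 + 13566)*(-1/68917) = 13424*(-1/68917) = -13424/68917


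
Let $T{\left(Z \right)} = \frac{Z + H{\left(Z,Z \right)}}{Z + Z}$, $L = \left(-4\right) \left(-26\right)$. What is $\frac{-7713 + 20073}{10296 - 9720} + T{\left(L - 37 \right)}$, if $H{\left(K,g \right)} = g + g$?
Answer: $\frac{551}{24} \approx 22.958$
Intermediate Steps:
$H{\left(K,g \right)} = 2 g$
$L = 104$
$T{\left(Z \right)} = \frac{3}{2}$ ($T{\left(Z \right)} = \frac{Z + 2 Z}{Z + Z} = \frac{3 Z}{2 Z} = 3 Z \frac{1}{2 Z} = \frac{3}{2}$)
$\frac{-7713 + 20073}{10296 - 9720} + T{\left(L - 37 \right)} = \frac{-7713 + 20073}{10296 - 9720} + \frac{3}{2} = \frac{12360}{576} + \frac{3}{2} = 12360 \cdot \frac{1}{576} + \frac{3}{2} = \frac{515}{24} + \frac{3}{2} = \frac{551}{24}$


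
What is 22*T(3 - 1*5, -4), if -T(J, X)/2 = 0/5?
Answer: 0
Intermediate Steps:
T(J, X) = 0 (T(J, X) = -0/5 = -2*0 = 0)
22*T(3 - 1*5, -4) = 22*0 = 0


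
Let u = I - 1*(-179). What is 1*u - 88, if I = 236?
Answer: 327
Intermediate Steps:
u = 415 (u = 236 - 1*(-179) = 236 + 179 = 415)
1*u - 88 = 1*415 - 88 = 415 - 88 = 327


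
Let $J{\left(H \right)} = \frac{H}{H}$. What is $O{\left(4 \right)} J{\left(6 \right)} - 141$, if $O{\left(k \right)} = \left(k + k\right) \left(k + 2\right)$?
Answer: $-93$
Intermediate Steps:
$O{\left(k \right)} = 2 k \left(2 + k\right)$
$J{\left(H \right)} = 1$
$O{\left(4 \right)} J{\left(6 \right)} - 141 = 2 \cdot 4 \left(2 + 4\right) 1 - 141 = 2 \cdot 4 \cdot 6 \cdot 1 - 141 = 48 \cdot 1 - 141 = 48 - 141 = -93$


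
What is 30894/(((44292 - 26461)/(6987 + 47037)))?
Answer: 1669017456/17831 ≈ 93602.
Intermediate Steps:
30894/(((44292 - 26461)/(6987 + 47037))) = 30894/((17831/54024)) = 30894/((17831*(1/54024))) = 30894/(17831/54024) = 30894*(54024/17831) = 1669017456/17831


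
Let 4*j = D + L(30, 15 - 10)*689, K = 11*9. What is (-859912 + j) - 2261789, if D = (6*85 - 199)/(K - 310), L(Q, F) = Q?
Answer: -2630354585/844 ≈ -3.1165e+6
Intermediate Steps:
K = 99
D = -311/211 (D = (6*85 - 199)/(99 - 310) = (510 - 199)/(-211) = 311*(-1/211) = -311/211 ≈ -1.4739)
j = 4361059/844 (j = (-311/211 + 30*689)/4 = (-311/211 + 20670)/4 = (¼)*(4361059/211) = 4361059/844 ≈ 5167.1)
(-859912 + j) - 2261789 = (-859912 + 4361059/844) - 2261789 = -721404669/844 - 2261789 = -2630354585/844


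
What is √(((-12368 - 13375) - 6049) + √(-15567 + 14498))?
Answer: √(-31792 + I*√1069) ≈ 0.0917 + 178.3*I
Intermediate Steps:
√(((-12368 - 13375) - 6049) + √(-15567 + 14498)) = √((-25743 - 6049) + √(-1069)) = √(-31792 + I*√1069)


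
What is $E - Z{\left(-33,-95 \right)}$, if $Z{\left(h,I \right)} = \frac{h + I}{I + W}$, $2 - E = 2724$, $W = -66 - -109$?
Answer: $- \frac{35418}{13} \approx -2724.5$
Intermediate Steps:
$W = 43$ ($W = -66 + 109 = 43$)
$E = -2722$ ($E = 2 - 2724 = -2722$)
$Z{\left(h,I \right)} = \frac{I + h}{43 + I}$ ($Z{\left(h,I \right)} = \frac{h + I}{I + 43} = \frac{I + h}{43 + I}$)
$E - Z{\left(-33,-95 \right)} = -2722 - \frac{-95 - 33}{43 - 95} = -2722 - \frac{1}{-52} \left(-128\right) = -2722 - \left(- \frac{1}{52}\right) \left(-128\right) = -2722 - \frac{32}{13} = - \frac{35418}{13}$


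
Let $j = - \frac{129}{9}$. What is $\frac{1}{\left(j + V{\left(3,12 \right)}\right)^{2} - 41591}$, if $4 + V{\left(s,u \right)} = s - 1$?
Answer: $- \frac{9}{371918} \approx -2.4199 \cdot 10^{-5}$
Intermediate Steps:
$V{\left(s,u \right)} = -5 + s$ ($V{\left(s,u \right)} = -4 + \left(s - 1\right) = -4 + \left(-1 + s\right) = -5 + s$)
$j = - \frac{43}{3}$ ($j = \left(-129\right) \frac{1}{9} = - \frac{43}{3} \approx -14.333$)
$\frac{1}{\left(j + V{\left(3,12 \right)}\right)^{2} - 41591} = \frac{1}{\left(- \frac{43}{3} + \left(-5 + 3\right)\right)^{2} - 41591} = \frac{1}{\left(- \frac{43}{3} - 2\right)^{2} - 41591} = \frac{1}{\left(- \frac{49}{3}\right)^{2} - 41591} = \frac{1}{\frac{2401}{9} - 41591} = \frac{1}{- \frac{371918}{9}} = - \frac{9}{371918}$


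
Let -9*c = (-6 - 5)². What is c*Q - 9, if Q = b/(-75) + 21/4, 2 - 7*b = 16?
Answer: -215843/2700 ≈ -79.942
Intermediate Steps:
b = -2 (b = 2/7 - ⅐*16 = 2/7 - 16/7 = -2)
Q = 1583/300 (Q = -2/(-75) + 21/4 = -2*(-1/75) + 21*(¼) = 2/75 + 21/4 = 1583/300 ≈ 5.2767)
c = -121/9 (c = -(-6 - 5)²/9 = -⅑*(-11)² = -⅑*121 = -121/9 ≈ -13.444)
c*Q - 9 = -121/9*1583/300 - 9 = -191543/2700 - 9 = -215843/2700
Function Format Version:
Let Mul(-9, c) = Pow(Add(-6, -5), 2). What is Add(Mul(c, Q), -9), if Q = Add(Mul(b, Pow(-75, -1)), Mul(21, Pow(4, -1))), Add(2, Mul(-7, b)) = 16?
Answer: Rational(-215843, 2700) ≈ -79.942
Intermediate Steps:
b = -2 (b = Add(Rational(2, 7), Mul(Rational(-1, 7), 16)) = Add(Rational(2, 7), Rational(-16, 7)) = -2)
Q = Rational(1583, 300) (Q = Add(Mul(-2, Pow(-75, -1)), Mul(21, Pow(4, -1))) = Add(Mul(-2, Rational(-1, 75)), Mul(21, Rational(1, 4))) = Add(Rational(2, 75), Rational(21, 4)) = Rational(1583, 300) ≈ 5.2767)
c = Rational(-121, 9) (c = Mul(Rational(-1, 9), Pow(Add(-6, -5), 2)) = Mul(Rational(-1, 9), Pow(-11, 2)) = Mul(Rational(-1, 9), 121) = Rational(-121, 9) ≈ -13.444)
Add(Mul(c, Q), -9) = Add(Mul(Rational(-121, 9), Rational(1583, 300)), -9) = Add(Rational(-191543, 2700), -9) = Rational(-215843, 2700)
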